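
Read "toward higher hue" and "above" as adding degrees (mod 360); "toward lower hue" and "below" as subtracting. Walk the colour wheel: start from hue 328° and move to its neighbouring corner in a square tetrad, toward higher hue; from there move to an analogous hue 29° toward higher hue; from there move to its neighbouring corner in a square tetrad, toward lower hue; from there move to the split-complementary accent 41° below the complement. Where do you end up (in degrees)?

328 + 90 = 418 → 418 − 360 = 58°   (square ↑)
58 + 29 = 87°   (analog 29° ↑)
87 − 90 = -3 → -3 + 360 = 357°   (square ↓)
357 + 139 = 496 → 496 − 360 = 136°   (split-comp 41° ↓)

136°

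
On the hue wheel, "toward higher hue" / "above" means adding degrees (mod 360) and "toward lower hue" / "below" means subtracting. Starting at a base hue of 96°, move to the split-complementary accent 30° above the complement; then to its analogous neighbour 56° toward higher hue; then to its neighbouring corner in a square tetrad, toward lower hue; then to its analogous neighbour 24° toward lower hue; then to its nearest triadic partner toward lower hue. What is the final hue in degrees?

128°

split-comp 30° ↑ +210°: 96 + 210 = 306°
analog 56° ↑ +56°: 306 + 56 = 362 → 362 − 360 = 2°
square ↓ −90°: 2 − 90 = -88 → -88 + 360 = 272°
analog 24° ↓ −24°: 272 − 24 = 248°
triadic ↓ −120°: 248 − 120 = 128°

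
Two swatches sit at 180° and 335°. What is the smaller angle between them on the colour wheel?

155°

|180 − 335| = 155.
155 ≤ 180, so the shorter arc is 155°.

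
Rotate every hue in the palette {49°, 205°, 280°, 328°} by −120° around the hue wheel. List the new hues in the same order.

289°, 85°, 160°, 208°

49 − 120 = -71 → -71 + 360 = 289°
205 − 120 = 85°
280 − 120 = 160°
328 − 120 = 208°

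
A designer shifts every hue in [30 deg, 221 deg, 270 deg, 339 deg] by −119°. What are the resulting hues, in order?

30 − 119 = -89 → -89 + 360 = 271°
221 − 119 = 102°
270 − 119 = 151°
339 − 119 = 220°

271°, 102°, 151°, 220°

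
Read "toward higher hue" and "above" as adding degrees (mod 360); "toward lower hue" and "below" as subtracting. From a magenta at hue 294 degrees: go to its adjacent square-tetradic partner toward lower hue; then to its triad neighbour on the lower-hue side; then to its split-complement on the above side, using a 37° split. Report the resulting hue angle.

square ↓ −90°: 294 − 90 = 204°
triadic ↓ −120°: 204 − 120 = 84°
split-comp 37° ↑ +217°: 84 + 217 = 301°

301°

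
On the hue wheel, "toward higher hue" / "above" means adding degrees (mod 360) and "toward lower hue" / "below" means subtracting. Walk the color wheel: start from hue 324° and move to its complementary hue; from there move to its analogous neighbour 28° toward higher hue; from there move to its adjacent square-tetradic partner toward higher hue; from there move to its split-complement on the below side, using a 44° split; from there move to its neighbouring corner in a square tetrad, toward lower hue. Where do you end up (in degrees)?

308°

324 + 180 = 504 → 504 − 360 = 144°   (complement)
144 + 28 = 172°   (analog 28° ↑)
172 + 90 = 262°   (square ↑)
262 + 136 = 398 → 398 − 360 = 38°   (split-comp 44° ↓)
38 − 90 = -52 → -52 + 360 = 308°   (square ↓)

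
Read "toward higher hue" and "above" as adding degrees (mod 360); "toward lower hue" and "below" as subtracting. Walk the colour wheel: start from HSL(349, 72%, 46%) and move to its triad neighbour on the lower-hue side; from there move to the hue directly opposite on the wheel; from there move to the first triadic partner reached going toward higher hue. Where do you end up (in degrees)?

169°

349 − 120 = 229°   (triadic ↓)
229 + 180 = 409 → 409 − 360 = 49°   (complement)
49 + 120 = 169°   (triadic ↑)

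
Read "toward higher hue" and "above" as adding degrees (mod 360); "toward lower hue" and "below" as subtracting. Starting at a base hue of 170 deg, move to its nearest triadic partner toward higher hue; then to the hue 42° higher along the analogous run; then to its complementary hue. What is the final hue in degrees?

triadic ↑ +120°: 170 + 120 = 290°
analog 42° ↑ +42°: 290 + 42 = 332°
complement +180°: 332 + 180 = 512 → 512 − 360 = 152°

152°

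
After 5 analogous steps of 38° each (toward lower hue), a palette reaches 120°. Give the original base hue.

310°

5 steps of 38° (toward lower hue) give a net shift of −190°.
Start = end − shift: 120 + 190 = 310°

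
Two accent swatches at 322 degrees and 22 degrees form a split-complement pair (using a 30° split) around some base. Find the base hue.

172°

The accents sit 30° either side of the complement, so the complement is their short-arc midpoint on the wheel.
Short-arc midpoint of 322° and 22°: 352°.
Base is 180° from the complement: 352 − 180 = 172°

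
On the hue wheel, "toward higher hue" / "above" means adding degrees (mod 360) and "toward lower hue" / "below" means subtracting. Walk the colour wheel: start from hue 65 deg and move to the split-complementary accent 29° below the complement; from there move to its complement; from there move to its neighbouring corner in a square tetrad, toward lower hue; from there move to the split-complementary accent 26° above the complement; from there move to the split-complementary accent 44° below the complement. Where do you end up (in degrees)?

+151° (split-comp 29° ↓): 65 + 151 = 216°
+180° (complement): 216 + 180 = 396 → 396 − 360 = 36°
−90° (square ↓): 36 − 90 = -54 → -54 + 360 = 306°
+206° (split-comp 26° ↑): 306 + 206 = 512 → 512 − 360 = 152°
+136° (split-comp 44° ↓): 152 + 136 = 288°

288°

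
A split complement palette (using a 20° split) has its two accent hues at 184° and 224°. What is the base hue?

24°

The accents sit 20° either side of the complement, so the complement is their short-arc midpoint on the wheel.
Short-arc midpoint of 184° and 224°: 204°.
Base is 180° from the complement: 204 − 180 = 24°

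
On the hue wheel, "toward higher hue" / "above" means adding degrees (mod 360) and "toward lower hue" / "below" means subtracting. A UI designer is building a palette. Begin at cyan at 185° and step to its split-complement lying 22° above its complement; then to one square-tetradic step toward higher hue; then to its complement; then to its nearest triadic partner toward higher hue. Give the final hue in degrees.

split-comp 22° ↑ +202°: 185 + 202 = 387 → 387 − 360 = 27°
square ↑ +90°: 27 + 90 = 117°
complement +180°: 117 + 180 = 297°
triadic ↑ +120°: 297 + 120 = 417 → 417 − 360 = 57°

57°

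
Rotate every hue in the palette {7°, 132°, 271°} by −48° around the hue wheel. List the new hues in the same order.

319°, 84°, 223°

7 − 48 = -41 → -41 + 360 = 319°
132 − 48 = 84°
271 − 48 = 223°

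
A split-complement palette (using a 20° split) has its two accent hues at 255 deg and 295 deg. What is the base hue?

95°

The accents sit 20° either side of the complement, so the complement is their short-arc midpoint on the wheel.
Short-arc midpoint of 255° and 295°: 275°.
Base is 180° from the complement: 275 − 180 = 95°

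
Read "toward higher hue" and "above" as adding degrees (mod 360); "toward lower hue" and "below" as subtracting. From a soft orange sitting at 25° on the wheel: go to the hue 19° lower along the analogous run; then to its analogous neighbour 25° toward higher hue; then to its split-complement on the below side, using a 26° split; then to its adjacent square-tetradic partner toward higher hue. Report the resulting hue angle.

275°

analog 19° ↓ −19°: 25 − 19 = 6°
analog 25° ↑ +25°: 6 + 25 = 31°
split-comp 26° ↓ +154°: 31 + 154 = 185°
square ↑ +90°: 185 + 90 = 275°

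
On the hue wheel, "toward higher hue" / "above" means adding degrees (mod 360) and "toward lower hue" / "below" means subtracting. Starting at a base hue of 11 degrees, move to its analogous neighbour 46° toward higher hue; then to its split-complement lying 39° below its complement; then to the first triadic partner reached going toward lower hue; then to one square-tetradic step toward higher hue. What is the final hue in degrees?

168°

+46° (analog 46° ↑): 11 + 46 = 57°
+141° (split-comp 39° ↓): 57 + 141 = 198°
−120° (triadic ↓): 198 − 120 = 78°
+90° (square ↑): 78 + 90 = 168°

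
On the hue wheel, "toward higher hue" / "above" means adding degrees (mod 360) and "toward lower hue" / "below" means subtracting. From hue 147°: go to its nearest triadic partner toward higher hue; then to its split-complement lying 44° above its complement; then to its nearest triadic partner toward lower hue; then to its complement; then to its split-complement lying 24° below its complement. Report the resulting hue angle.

+120° (triadic ↑): 147 + 120 = 267°
+224° (split-comp 44° ↑): 267 + 224 = 491 → 491 − 360 = 131°
−120° (triadic ↓): 131 − 120 = 11°
+180° (complement): 11 + 180 = 191°
+156° (split-comp 24° ↓): 191 + 156 = 347°

347°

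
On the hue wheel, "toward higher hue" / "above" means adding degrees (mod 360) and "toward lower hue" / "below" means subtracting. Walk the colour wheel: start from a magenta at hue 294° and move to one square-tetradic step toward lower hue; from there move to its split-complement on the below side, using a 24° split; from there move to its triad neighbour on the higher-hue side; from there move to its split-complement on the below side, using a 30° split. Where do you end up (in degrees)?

−90° (square ↓): 294 − 90 = 204°
+156° (split-comp 24° ↓): 204 + 156 = 360 → 360 − 360 = 0°
+120° (triadic ↑): 0 + 120 = 120°
+150° (split-comp 30° ↓): 120 + 150 = 270°

270°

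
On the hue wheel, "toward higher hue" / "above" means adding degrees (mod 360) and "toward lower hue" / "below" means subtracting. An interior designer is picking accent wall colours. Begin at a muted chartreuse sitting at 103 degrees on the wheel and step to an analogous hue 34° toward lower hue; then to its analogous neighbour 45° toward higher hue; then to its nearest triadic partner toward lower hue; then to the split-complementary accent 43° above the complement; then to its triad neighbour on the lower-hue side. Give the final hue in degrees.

97°

analog 34° ↓ −34°: 103 − 34 = 69°
analog 45° ↑ +45°: 69 + 45 = 114°
triadic ↓ −120°: 114 − 120 = -6 → -6 + 360 = 354°
split-comp 43° ↑ +223°: 354 + 223 = 577 → 577 − 360 = 217°
triadic ↓ −120°: 217 − 120 = 97°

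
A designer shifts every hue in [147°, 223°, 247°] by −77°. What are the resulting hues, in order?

70°, 146°, 170°

147 − 77 = 70°
223 − 77 = 146°
247 − 77 = 170°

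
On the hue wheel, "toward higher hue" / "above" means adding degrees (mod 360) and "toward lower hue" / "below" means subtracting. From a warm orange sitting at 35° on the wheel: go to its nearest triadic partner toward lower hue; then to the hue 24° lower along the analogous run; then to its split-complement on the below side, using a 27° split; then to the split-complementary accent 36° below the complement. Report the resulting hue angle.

188°

triadic ↓ −120°: 35 − 120 = -85 → -85 + 360 = 275°
analog 24° ↓ −24°: 275 − 24 = 251°
split-comp 27° ↓ +153°: 251 + 153 = 404 → 404 − 360 = 44°
split-comp 36° ↓ +144°: 44 + 144 = 188°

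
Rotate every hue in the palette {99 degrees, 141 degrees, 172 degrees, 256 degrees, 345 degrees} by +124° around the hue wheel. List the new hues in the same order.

223°, 265°, 296°, 20°, 109°

99 + 124 = 223°
141 + 124 = 265°
172 + 124 = 296°
256 + 124 = 380 → 380 − 360 = 20°
345 + 124 = 469 → 469 − 360 = 109°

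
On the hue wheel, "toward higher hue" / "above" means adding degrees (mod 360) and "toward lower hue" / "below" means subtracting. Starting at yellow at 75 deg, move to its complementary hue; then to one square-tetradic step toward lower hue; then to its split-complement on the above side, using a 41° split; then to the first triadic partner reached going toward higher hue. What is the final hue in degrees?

146°

75 + 180 = 255°   (complement)
255 − 90 = 165°   (square ↓)
165 + 221 = 386 → 386 − 360 = 26°   (split-comp 41° ↑)
26 + 120 = 146°   (triadic ↑)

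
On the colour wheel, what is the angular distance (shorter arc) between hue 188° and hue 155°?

33°

|188 − 155| = 33.
33 ≤ 180, so the shorter arc is 33°.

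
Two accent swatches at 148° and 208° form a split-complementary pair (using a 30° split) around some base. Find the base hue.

358°

The accents sit 30° either side of the complement, so the complement is their short-arc midpoint on the wheel.
Short-arc midpoint of 148° and 208°: 178°.
Base is 180° from the complement: 178 − 180 = -2 → -2 + 360 = 358°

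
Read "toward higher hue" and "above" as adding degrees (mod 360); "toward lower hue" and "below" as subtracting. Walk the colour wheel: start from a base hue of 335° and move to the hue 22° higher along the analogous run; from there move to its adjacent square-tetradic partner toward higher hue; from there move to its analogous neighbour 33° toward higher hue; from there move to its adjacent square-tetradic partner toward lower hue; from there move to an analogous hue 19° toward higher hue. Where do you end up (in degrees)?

49°

335 + 22 = 357°   (analog 22° ↑)
357 + 90 = 447 → 447 − 360 = 87°   (square ↑)
87 + 33 = 120°   (analog 33° ↑)
120 − 90 = 30°   (square ↓)
30 + 19 = 49°   (analog 19° ↑)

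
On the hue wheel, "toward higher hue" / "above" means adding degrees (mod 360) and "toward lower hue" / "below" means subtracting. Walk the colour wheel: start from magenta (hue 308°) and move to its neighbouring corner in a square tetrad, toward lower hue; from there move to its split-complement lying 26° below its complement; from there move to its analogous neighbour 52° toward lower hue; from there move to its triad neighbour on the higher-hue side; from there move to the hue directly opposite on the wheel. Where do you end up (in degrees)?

260°

−90° (square ↓): 308 − 90 = 218°
+154° (split-comp 26° ↓): 218 + 154 = 372 → 372 − 360 = 12°
−52° (analog 52° ↓): 12 − 52 = -40 → -40 + 360 = 320°
+120° (triadic ↑): 320 + 120 = 440 → 440 − 360 = 80°
+180° (complement): 80 + 180 = 260°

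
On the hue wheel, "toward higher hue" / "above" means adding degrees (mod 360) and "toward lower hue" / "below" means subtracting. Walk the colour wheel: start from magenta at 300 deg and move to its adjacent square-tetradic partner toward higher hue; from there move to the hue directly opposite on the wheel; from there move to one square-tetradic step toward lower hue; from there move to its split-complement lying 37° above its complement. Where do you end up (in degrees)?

300 + 90 = 390 → 390 − 360 = 30°   (square ↑)
30 + 180 = 210°   (complement)
210 − 90 = 120°   (square ↓)
120 + 217 = 337°   (split-comp 37° ↑)

337°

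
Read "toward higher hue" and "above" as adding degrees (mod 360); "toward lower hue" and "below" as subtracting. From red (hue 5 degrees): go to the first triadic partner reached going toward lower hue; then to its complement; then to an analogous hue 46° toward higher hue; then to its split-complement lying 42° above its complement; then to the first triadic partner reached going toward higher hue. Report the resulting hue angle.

93°

5 − 120 = -115 → -115 + 360 = 245°   (triadic ↓)
245 + 180 = 425 → 425 − 360 = 65°   (complement)
65 + 46 = 111°   (analog 46° ↑)
111 + 222 = 333°   (split-comp 42° ↑)
333 + 120 = 453 → 453 − 360 = 93°   (triadic ↑)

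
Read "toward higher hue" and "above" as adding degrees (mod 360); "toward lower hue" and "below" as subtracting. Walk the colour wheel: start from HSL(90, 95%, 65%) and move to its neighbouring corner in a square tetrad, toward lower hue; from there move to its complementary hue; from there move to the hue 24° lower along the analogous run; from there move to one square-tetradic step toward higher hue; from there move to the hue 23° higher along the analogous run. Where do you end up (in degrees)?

square ↓ −90°: 90 − 90 = 0°
complement +180°: 0 + 180 = 180°
analog 24° ↓ −24°: 180 − 24 = 156°
square ↑ +90°: 156 + 90 = 246°
analog 23° ↑ +23°: 246 + 23 = 269°

269°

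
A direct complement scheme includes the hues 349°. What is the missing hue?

169°

The complement sits 180° across the wheel.
The full set through 349° is {169°, 349°}.
Given {349°}, the missing hue is 169°.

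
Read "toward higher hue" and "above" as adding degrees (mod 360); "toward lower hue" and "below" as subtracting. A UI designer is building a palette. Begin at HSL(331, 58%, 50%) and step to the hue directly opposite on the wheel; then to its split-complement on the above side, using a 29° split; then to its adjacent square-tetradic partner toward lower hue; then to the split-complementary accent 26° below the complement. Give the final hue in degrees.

64°

+180° (complement): 331 + 180 = 511 → 511 − 360 = 151°
+209° (split-comp 29° ↑): 151 + 209 = 360 → 360 − 360 = 0°
−90° (square ↓): 0 − 90 = -90 → -90 + 360 = 270°
+154° (split-comp 26° ↓): 270 + 154 = 424 → 424 − 360 = 64°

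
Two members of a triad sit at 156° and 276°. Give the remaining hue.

36°

A triad spaces three hues 120° apart.
The full set is {36°, 156°, 276°}.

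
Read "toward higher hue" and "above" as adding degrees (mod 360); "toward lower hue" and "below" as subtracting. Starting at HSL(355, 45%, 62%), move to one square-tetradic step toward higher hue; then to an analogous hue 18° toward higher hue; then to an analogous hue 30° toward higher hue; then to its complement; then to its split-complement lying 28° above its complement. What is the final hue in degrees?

161°

+90° (square ↑): 355 + 90 = 445 → 445 − 360 = 85°
+18° (analog 18° ↑): 85 + 18 = 103°
+30° (analog 30° ↑): 103 + 30 = 133°
+180° (complement): 133 + 180 = 313°
+208° (split-comp 28° ↑): 313 + 208 = 521 → 521 − 360 = 161°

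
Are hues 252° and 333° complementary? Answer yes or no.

no

Angular distance: |252 − 333| = 81 = 81°.
Complementary requires 180°.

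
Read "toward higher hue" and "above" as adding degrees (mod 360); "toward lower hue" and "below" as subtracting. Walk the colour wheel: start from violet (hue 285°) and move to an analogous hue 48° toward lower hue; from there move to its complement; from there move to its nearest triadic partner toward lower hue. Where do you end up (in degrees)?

analog 48° ↓ −48°: 285 − 48 = 237°
complement +180°: 237 + 180 = 417 → 417 − 360 = 57°
triadic ↓ −120°: 57 − 120 = -63 → -63 + 360 = 297°

297°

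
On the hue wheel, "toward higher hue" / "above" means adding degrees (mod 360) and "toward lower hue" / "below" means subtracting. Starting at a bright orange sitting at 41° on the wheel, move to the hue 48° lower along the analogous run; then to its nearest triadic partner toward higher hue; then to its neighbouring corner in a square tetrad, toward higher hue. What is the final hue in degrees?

203°

−48° (analog 48° ↓): 41 − 48 = -7 → -7 + 360 = 353°
+120° (triadic ↑): 353 + 120 = 473 → 473 − 360 = 113°
+90° (square ↑): 113 + 90 = 203°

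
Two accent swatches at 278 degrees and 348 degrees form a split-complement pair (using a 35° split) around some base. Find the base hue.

133°

The accents sit 35° either side of the complement, so the complement is their short-arc midpoint on the wheel.
Short-arc midpoint of 278° and 348°: 313°.
Base is 180° from the complement: 313 − 180 = 133°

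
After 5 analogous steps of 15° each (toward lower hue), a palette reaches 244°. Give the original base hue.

5 steps of 15° (toward lower hue) give a net shift of −75°.
Start = end − shift: 244 + 75 = 319°

319°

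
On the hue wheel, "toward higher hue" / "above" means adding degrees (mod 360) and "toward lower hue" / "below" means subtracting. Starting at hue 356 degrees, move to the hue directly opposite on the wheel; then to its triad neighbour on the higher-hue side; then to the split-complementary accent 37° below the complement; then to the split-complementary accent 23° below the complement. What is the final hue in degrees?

356 + 180 = 536 → 536 − 360 = 176°   (complement)
176 + 120 = 296°   (triadic ↑)
296 + 143 = 439 → 439 − 360 = 79°   (split-comp 37° ↓)
79 + 157 = 236°   (split-comp 23° ↓)

236°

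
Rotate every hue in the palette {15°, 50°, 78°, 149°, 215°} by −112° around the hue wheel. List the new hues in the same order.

263°, 298°, 326°, 37°, 103°

15 − 112 = -97 → -97 + 360 = 263°
50 − 112 = -62 → -62 + 360 = 298°
78 − 112 = -34 → -34 + 360 = 326°
149 − 112 = 37°
215 − 112 = 103°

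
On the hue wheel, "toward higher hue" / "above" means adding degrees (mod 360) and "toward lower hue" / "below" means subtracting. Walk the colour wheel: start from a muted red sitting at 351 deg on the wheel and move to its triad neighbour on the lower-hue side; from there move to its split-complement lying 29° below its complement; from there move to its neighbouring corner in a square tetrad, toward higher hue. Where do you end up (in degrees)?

112°

triadic ↓ −120°: 351 − 120 = 231°
split-comp 29° ↓ +151°: 231 + 151 = 382 → 382 − 360 = 22°
square ↑ +90°: 22 + 90 = 112°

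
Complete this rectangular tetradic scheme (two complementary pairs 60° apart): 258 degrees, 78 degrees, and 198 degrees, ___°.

A rectangular tetradic uses two complementary pairs 60° apart: offsets 0°, 60°, 180°, 240°.
Among {78°, 198°, 258°}, 258° and 78° are a 180° pair.
The remaining hue 198° needs its own complement: 198 + 180 = 378 → 378 − 360 = 18°

18°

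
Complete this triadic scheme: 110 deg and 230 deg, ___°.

A triad places three hues 120° apart.
The full set through 110° is {110°, 230°, 350°}.
Given {110°, 230°}, the missing hue is 350°.

350°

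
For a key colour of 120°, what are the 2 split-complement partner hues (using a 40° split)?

260° and 340°

Split-complementary hues sit 40° either side of the complement.
Complement of 120°: 120 + 180 = 300°
300 − 40 = 260°
300 + 40 = 340°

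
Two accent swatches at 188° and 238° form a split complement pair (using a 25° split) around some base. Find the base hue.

The accents sit 25° either side of the complement, so the complement is their short-arc midpoint on the wheel.
Short-arc midpoint of 188° and 238°: 213°.
Base is 180° from the complement: 213 − 180 = 33°

33°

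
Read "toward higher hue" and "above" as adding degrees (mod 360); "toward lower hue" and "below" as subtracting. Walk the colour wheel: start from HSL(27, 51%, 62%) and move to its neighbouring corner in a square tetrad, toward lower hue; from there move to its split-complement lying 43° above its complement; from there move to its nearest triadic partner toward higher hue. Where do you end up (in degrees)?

280°

−90° (square ↓): 27 − 90 = -63 → -63 + 360 = 297°
+223° (split-comp 43° ↑): 297 + 223 = 520 → 520 − 360 = 160°
+120° (triadic ↑): 160 + 120 = 280°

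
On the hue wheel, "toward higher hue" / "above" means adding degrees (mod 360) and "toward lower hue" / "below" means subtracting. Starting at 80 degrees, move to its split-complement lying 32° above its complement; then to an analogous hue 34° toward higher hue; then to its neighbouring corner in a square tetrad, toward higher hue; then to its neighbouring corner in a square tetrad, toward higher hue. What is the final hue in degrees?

split-comp 32° ↑ +212°: 80 + 212 = 292°
analog 34° ↑ +34°: 292 + 34 = 326°
square ↑ +90°: 326 + 90 = 416 → 416 − 360 = 56°
square ↑ +90°: 56 + 90 = 146°

146°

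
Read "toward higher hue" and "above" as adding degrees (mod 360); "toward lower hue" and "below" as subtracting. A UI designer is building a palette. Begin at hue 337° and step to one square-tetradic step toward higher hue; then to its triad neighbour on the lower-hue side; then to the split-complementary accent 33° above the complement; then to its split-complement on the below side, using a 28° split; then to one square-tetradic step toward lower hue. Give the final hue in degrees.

222°

337 + 90 = 427 → 427 − 360 = 67°   (square ↑)
67 − 120 = -53 → -53 + 360 = 307°   (triadic ↓)
307 + 213 = 520 → 520 − 360 = 160°   (split-comp 33° ↑)
160 + 152 = 312°   (split-comp 28° ↓)
312 − 90 = 222°   (square ↓)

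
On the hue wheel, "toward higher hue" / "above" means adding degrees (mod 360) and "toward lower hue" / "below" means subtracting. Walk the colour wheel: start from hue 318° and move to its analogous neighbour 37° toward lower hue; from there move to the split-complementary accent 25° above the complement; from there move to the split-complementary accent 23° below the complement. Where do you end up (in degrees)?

−37° (analog 37° ↓): 318 − 37 = 281°
+205° (split-comp 25° ↑): 281 + 205 = 486 → 486 − 360 = 126°
+157° (split-comp 23° ↓): 126 + 157 = 283°

283°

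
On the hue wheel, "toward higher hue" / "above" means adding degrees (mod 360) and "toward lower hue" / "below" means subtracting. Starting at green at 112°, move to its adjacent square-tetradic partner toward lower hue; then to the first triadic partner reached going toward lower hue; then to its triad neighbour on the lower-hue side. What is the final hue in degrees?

142°

square ↓ −90°: 112 − 90 = 22°
triadic ↓ −120°: 22 − 120 = -98 → -98 + 360 = 262°
triadic ↓ −120°: 262 − 120 = 142°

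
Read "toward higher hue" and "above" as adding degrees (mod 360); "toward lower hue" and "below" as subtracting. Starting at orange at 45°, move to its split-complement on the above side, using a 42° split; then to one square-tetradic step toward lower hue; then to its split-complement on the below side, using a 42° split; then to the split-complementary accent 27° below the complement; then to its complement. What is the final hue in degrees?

288°

+222° (split-comp 42° ↑): 45 + 222 = 267°
−90° (square ↓): 267 − 90 = 177°
+138° (split-comp 42° ↓): 177 + 138 = 315°
+153° (split-comp 27° ↓): 315 + 153 = 468 → 468 − 360 = 108°
+180° (complement): 108 + 180 = 288°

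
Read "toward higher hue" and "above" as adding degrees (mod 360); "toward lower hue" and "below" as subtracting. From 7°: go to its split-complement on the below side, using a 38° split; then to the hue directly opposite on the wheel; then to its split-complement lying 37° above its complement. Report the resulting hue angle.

split-comp 38° ↓ +142°: 7 + 142 = 149°
complement +180°: 149 + 180 = 329°
split-comp 37° ↑ +217°: 329 + 217 = 546 → 546 − 360 = 186°

186°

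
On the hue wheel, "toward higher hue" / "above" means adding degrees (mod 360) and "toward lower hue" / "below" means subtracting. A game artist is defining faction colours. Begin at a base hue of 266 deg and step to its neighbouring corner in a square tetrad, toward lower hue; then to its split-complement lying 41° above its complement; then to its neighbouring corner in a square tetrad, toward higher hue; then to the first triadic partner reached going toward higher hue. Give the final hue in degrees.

−90° (square ↓): 266 − 90 = 176°
+221° (split-comp 41° ↑): 176 + 221 = 397 → 397 − 360 = 37°
+90° (square ↑): 37 + 90 = 127°
+120° (triadic ↑): 127 + 120 = 247°

247°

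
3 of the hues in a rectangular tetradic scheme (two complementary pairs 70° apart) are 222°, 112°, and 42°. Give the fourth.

292°

A rectangular tetradic uses two complementary pairs 70° apart: offsets 0°, 70°, 180°, 250°.
Among {42°, 112°, 222°}, 42° and 222° are a 180° pair.
The remaining hue 112° needs its own complement: 112 + 180 = 292°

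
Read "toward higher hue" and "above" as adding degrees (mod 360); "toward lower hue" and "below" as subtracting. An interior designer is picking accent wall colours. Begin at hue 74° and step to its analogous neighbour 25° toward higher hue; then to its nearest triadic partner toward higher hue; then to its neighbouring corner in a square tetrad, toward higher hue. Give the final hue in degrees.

74 + 25 = 99°   (analog 25° ↑)
99 + 120 = 219°   (triadic ↑)
219 + 90 = 309°   (square ↑)

309°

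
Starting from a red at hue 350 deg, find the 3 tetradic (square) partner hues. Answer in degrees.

80°, 170°, and 260°

A square tetradic scheme places four hues every 90°.
350 + 90 = 440 → 440 − 360 = 80°
350 + 180 = 530 → 530 − 360 = 170°
350 + 270 = 620 → 620 − 360 = 260°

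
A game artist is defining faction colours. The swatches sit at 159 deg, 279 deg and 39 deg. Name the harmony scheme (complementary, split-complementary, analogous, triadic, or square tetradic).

Sort the hues: 39°, 159°, 279°.
Successive gaps around the wheel: 120°, 120°, 120°.
Three hues equally spaced 120° apart form a triad.

triadic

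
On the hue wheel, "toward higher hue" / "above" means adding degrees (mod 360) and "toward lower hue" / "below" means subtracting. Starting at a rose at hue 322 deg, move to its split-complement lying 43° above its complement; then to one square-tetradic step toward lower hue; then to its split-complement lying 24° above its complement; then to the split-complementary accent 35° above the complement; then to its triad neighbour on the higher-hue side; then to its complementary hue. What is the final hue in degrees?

94°

322 + 223 = 545 → 545 − 360 = 185°   (split-comp 43° ↑)
185 − 90 = 95°   (square ↓)
95 + 204 = 299°   (split-comp 24° ↑)
299 + 215 = 514 → 514 − 360 = 154°   (split-comp 35° ↑)
154 + 120 = 274°   (triadic ↑)
274 + 180 = 454 → 454 − 360 = 94°   (complement)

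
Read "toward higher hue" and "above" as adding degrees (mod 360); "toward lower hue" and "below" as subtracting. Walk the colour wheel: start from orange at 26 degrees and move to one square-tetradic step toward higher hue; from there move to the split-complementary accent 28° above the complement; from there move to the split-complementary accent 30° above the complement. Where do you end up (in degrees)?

174°

+90° (square ↑): 26 + 90 = 116°
+208° (split-comp 28° ↑): 116 + 208 = 324°
+210° (split-comp 30° ↑): 324 + 210 = 534 → 534 − 360 = 174°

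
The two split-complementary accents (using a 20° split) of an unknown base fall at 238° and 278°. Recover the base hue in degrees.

The accents sit 20° either side of the complement, so the complement is their short-arc midpoint on the wheel.
Short-arc midpoint of 238° and 278°: 258°.
Base is 180° from the complement: 258 − 180 = 78°

78°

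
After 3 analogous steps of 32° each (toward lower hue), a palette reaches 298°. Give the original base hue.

3 steps of 32° (toward lower hue) give a net shift of −96°.
Start = end − shift: 298 + 96 = 394 → 394 − 360 = 34°

34°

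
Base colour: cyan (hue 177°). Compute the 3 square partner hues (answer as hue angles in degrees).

A square tetradic scheme places four hues every 90°.
177 + 90 = 267°
177 + 180 = 357°
177 + 270 = 447 → 447 − 360 = 87°

267°, 357° and 87°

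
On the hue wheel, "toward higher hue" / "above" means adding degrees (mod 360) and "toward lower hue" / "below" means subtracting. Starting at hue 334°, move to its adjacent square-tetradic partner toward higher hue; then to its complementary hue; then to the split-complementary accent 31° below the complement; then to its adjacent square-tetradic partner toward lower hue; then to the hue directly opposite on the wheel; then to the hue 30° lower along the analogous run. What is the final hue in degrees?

93°

square ↑ +90°: 334 + 90 = 424 → 424 − 360 = 64°
complement +180°: 64 + 180 = 244°
split-comp 31° ↓ +149°: 244 + 149 = 393 → 393 − 360 = 33°
square ↓ −90°: 33 − 90 = -57 → -57 + 360 = 303°
complement +180°: 303 + 180 = 483 → 483 − 360 = 123°
analog 30° ↓ −30°: 123 − 30 = 93°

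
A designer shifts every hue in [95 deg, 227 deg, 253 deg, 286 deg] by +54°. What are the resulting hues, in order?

149°, 281°, 307°, 340°

95 + 54 = 149°
227 + 54 = 281°
253 + 54 = 307°
286 + 54 = 340°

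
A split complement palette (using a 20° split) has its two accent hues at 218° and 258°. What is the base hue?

58°

The accents sit 20° either side of the complement, so the complement is their short-arc midpoint on the wheel.
Short-arc midpoint of 218° and 258°: 238°.
Base is 180° from the complement: 238 − 180 = 58°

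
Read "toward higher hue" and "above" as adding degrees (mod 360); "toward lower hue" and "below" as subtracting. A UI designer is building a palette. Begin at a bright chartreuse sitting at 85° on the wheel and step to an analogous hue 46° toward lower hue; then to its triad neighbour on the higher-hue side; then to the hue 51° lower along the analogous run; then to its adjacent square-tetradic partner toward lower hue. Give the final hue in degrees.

−46° (analog 46° ↓): 85 − 46 = 39°
+120° (triadic ↑): 39 + 120 = 159°
−51° (analog 51° ↓): 159 − 51 = 108°
−90° (square ↓): 108 − 90 = 18°

18°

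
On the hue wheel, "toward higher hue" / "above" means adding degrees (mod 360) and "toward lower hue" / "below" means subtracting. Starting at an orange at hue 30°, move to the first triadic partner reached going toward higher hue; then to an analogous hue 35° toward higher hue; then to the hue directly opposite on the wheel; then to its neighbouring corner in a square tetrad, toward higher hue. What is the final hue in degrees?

triadic ↑ +120°: 30 + 120 = 150°
analog 35° ↑ +35°: 150 + 35 = 185°
complement +180°: 185 + 180 = 365 → 365 − 360 = 5°
square ↑ +90°: 5 + 90 = 95°

95°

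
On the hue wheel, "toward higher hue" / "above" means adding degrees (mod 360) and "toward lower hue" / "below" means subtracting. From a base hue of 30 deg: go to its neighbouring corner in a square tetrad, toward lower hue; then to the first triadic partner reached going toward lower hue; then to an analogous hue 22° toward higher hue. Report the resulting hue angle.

30 − 90 = -60 → -60 + 360 = 300°   (square ↓)
300 − 120 = 180°   (triadic ↓)
180 + 22 = 202°   (analog 22° ↑)

202°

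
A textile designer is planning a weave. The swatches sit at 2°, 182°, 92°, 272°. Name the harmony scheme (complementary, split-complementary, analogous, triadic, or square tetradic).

Sort the hues: 2°, 92°, 182°, 272°.
Successive gaps around the wheel: 90°, 90°, 90°, 90°.
Four hues every 90° form a square tetradic scheme.

square tetradic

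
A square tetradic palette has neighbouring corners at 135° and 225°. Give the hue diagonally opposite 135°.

A square tetradic scheme places four hues 90° apart; opposite corners are 180° apart.
135 + 180 = 315°

315°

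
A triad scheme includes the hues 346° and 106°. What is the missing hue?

226°

A triad places three hues 120° apart.
The full set through 106° is {106°, 226°, 346°}.
Given {106°, 346°}, the missing hue is 226°.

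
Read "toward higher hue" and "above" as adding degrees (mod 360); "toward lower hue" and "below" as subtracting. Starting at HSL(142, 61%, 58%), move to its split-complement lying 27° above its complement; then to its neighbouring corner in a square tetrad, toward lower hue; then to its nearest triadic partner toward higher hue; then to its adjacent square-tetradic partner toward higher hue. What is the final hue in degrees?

+207° (split-comp 27° ↑): 142 + 207 = 349°
−90° (square ↓): 349 − 90 = 259°
+120° (triadic ↑): 259 + 120 = 379 → 379 − 360 = 19°
+90° (square ↑): 19 + 90 = 109°

109°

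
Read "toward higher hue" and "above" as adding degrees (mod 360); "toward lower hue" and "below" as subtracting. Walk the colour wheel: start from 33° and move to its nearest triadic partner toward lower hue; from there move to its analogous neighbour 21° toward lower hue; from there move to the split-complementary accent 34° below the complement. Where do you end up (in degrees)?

38°

−120° (triadic ↓): 33 − 120 = -87 → -87 + 360 = 273°
−21° (analog 21° ↓): 273 − 21 = 252°
+146° (split-comp 34° ↓): 252 + 146 = 398 → 398 − 360 = 38°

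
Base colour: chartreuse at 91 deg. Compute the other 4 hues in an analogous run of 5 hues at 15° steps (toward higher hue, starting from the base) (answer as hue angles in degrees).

106°, 121°, 136° and 151°

Analogous hues sit every 15° along the wheel.
91 + 15 = 106°
91 + 30 = 121°
91 + 45 = 136°
91 + 60 = 151°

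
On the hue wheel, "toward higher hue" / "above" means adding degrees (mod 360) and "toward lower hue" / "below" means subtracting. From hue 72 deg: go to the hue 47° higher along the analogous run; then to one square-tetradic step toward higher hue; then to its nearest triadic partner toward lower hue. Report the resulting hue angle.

analog 47° ↑ +47°: 72 + 47 = 119°
square ↑ +90°: 119 + 90 = 209°
triadic ↓ −120°: 209 − 120 = 89°

89°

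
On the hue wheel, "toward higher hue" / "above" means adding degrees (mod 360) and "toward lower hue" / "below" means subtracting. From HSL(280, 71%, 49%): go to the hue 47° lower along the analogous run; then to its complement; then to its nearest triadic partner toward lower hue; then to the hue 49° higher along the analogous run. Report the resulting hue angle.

280 − 47 = 233°   (analog 47° ↓)
233 + 180 = 413 → 413 − 360 = 53°   (complement)
53 − 120 = -67 → -67 + 360 = 293°   (triadic ↓)
293 + 49 = 342°   (analog 49° ↑)

342°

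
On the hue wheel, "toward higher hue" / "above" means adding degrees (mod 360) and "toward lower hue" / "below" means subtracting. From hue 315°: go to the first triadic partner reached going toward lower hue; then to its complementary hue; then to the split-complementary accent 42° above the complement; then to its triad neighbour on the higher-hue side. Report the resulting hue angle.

triadic ↓ −120°: 315 − 120 = 195°
complement +180°: 195 + 180 = 375 → 375 − 360 = 15°
split-comp 42° ↑ +222°: 15 + 222 = 237°
triadic ↑ +120°: 237 + 120 = 357°

357°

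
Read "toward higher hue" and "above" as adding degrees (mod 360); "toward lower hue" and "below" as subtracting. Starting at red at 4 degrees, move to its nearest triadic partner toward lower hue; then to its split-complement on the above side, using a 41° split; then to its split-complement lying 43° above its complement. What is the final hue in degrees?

328°

−120° (triadic ↓): 4 − 120 = -116 → -116 + 360 = 244°
+221° (split-comp 41° ↑): 244 + 221 = 465 → 465 − 360 = 105°
+223° (split-comp 43° ↑): 105 + 223 = 328°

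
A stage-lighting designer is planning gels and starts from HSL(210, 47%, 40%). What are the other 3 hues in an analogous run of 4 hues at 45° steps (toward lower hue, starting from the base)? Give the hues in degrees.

165°, 120°, and 75°

Analogous hues sit every 45° along the wheel.
210 − 45 = 165°
210 − 90 = 120°
210 − 135 = 75°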